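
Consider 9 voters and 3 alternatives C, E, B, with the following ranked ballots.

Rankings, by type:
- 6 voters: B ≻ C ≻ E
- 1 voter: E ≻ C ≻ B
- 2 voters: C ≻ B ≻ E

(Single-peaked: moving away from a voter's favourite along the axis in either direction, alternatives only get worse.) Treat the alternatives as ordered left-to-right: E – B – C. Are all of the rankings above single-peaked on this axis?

no

Axis positions: E=1, B=2, C=3.
Type 1 (peak B at position 2): ranking walks positions 2-3-1, expanding outward from the peak — single-peaked.
Type 2: ranking walks positions 1-3-2; C is ranked above B even though B lies between C and the peak E on the axis — preferences dip and rise again. Not single-peaked.
Type 3 (peak C at position 3): ranking walks positions 3-2-1, expanding outward from the peak — single-peaked.
Type 2 violates single-peakedness, so the profile is not single-peaked on this axis.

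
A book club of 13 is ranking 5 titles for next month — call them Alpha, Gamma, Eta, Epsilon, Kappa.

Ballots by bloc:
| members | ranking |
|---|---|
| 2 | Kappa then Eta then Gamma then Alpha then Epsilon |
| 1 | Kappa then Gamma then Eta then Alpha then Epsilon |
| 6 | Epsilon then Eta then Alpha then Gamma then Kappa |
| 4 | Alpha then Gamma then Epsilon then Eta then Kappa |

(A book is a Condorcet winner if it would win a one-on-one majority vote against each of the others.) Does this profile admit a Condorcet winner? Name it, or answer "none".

Check each pair by majority over 13 ballots:
Alpha vs Gamma: 10 to 3, Alpha.
Alpha vs Eta: 4 to 9, Eta.
Alpha vs Epsilon: Alpha wins 7–6.
Alpha vs Kappa: Alpha preferred on 6+4 = 10 ballots; Alpha wins 10–3.
Gamma vs Eta: 1+4 = 5 for Gamma, 8 for Eta — Eta by 8–5.
Gamma vs Epsilon: Gamma wins 7–6.
Gamma–Kappa: Gamma 10–3.
Eta vs Epsilon: 2+1 = 3 for Eta, 10 for Epsilon — Epsilon by 10–3.
Eta vs Kappa: Eta, 10–3.
Epsilon vs Kappa: Epsilon preferred on 6+4 = 10 ballots; Epsilon wins 10–3.
Each book drops at least one matchup (Alpha loses to Eta; Gamma loses to Alpha; Eta loses to Epsilon; Epsilon loses to Alpha; Kappa loses to Alpha); the cycle Alpha → Epsilon → Eta → Alpha rules out a Condorcet winner.

none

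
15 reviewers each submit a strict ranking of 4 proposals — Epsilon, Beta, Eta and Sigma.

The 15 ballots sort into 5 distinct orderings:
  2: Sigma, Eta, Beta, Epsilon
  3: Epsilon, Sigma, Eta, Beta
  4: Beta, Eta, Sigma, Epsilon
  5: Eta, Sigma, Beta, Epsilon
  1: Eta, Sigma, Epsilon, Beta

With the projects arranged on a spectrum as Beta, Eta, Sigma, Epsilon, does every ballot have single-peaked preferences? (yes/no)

yes

Axis positions: Beta=1, Eta=2, Sigma=3, Epsilon=4.
Bloc 1 (peak Sigma at position 3): ranking walks positions 3-2-1-4, expanding outward from the peak — single-peaked.
Bloc 2 (peak Epsilon at position 4): ranking walks positions 4-3-2-1, expanding outward from the peak — single-peaked.
Bloc 3 (peak Beta at position 1): ranking walks positions 1-2-3-4, expanding outward from the peak — single-peaked.
Bloc 4 (peak Eta at position 2): ranking walks positions 2-3-1-4, expanding outward from the peak — single-peaked.
Bloc 5 (peak Eta at position 2): ranking walks positions 2-3-4-1, expanding outward from the peak — single-peaked.
Every ranking is single-peaked on this axis.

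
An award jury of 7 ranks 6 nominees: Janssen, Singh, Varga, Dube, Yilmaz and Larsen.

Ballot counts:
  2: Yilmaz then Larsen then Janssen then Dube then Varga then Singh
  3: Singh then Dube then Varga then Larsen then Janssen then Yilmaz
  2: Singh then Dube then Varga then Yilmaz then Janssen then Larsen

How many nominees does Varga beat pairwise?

Varga against each rival (7 jurors):
Varga vs Janssen: Varga, 5–2.
Varga vs Singh: 2 for Varga, 5 for Singh — Singh by 5–2.
Varga vs Dube: Dube wins 7–0.
Varga–Yilmaz: Varga 5–2.
Varga vs Larsen: 5 to 2, Varga.
Varga beats Janssen, Yilmaz, Larsen; loses to Singh, Dube — 3 pairwise wins.

3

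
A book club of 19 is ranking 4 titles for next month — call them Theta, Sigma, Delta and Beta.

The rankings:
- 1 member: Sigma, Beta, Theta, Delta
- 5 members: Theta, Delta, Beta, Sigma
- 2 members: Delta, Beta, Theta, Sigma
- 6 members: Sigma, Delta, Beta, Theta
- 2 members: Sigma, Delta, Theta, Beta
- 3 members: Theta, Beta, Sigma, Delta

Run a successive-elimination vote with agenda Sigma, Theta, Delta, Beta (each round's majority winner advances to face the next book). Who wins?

Delta

Round 1: Sigma vs Theta — 9–10, Theta advances.
Round 2: Theta vs Delta — 9–10, Delta advances.
Round 3: Delta vs Beta — 15–4, Delta advances.
Delta survives the agenda.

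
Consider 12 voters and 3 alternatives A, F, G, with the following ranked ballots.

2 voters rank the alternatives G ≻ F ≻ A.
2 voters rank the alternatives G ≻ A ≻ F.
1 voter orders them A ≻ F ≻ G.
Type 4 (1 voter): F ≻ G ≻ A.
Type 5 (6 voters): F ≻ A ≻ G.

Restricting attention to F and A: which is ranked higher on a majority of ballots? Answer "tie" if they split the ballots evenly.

Ballots ranking F above A: 2 + 1 + 6 = 9.
Ballots ranking A above F: 12 − 9 = 3.
F wins the head-to-head 9–3.

F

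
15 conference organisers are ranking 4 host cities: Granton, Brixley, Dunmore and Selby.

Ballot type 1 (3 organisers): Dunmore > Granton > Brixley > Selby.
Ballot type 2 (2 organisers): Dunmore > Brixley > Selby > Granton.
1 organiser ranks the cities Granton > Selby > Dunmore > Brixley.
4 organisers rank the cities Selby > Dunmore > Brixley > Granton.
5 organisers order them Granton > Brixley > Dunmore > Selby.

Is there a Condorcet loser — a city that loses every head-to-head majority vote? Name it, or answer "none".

Pairwise majorities:
Granton vs Brixley: Granton preferred on 3+1+5 = 9 ballots; Granton wins 9–6.
Granton–Dunmore: Dunmore 9–6.
Granton vs Selby: Granton wins 9–6.
Brixley vs Dunmore: Brixley preferred on 5 ballots; Dunmore wins 10–5.
Brixley vs Selby: Brixley, 10–5.
Dunmore vs Selby: Dunmore, 10–5.
Selby loses to every other city — it is the Condorcet loser.

Selby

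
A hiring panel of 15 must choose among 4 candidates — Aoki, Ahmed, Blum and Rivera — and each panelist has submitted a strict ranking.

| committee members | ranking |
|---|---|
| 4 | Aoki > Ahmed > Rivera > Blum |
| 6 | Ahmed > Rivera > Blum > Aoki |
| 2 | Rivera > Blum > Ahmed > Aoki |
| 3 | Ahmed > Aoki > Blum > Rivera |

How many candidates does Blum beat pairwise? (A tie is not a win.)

Blum against each rival (15 committee members):
Blum–Aoki: Blum 8–7.
Blum vs Ahmed: 2 to 13, Ahmed.
Blum vs Rivera: Blum is ranked higher on 3 ballots, Rivera on 12. Rivera wins 12–3.
Blum beats Aoki; loses to Ahmed, Rivera — 1 pairwise win.

1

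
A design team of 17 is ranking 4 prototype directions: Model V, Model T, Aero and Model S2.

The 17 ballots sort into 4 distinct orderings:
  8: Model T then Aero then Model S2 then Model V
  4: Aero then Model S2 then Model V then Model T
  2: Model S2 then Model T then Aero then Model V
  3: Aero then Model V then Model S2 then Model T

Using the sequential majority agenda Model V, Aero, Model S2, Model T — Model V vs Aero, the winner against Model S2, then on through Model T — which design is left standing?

Round 1: Model V vs Aero — 0–17, Aero advances.
Round 2: Aero vs Model S2 — 15–2, Aero advances.
Round 3: Aero vs Model T — 7–10, Model T advances.
Model T survives the agenda.

Model T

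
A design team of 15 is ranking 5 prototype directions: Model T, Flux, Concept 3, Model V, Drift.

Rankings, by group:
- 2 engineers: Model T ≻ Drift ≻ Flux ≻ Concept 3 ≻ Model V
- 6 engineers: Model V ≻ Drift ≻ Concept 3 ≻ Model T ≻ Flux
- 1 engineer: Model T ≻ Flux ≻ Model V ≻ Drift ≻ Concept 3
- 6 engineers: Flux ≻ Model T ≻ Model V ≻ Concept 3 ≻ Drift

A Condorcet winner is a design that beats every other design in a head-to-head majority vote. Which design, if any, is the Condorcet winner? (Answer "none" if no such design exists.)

Model T

Pairwise majorities:
Model T–Flux: Model T 9–6.
Model T–Concept 3: Model T 9–6.
Model T vs Model V: Model T, 9–6.
Model T vs Drift: Model T wins 9–6.
Flux vs Concept 3: Flux, 9–6.
Flux–Model V: Flux 9–6.
Flux–Drift: Drift 8–7.
Concept 3–Model V: Model V 13–2.
Concept 3–Drift: Drift 9–6.
Model V–Drift: Model V 13–2.
Model T beats each of Flux, Concept 3, Model V, Drift — Model T is the Condorcet winner.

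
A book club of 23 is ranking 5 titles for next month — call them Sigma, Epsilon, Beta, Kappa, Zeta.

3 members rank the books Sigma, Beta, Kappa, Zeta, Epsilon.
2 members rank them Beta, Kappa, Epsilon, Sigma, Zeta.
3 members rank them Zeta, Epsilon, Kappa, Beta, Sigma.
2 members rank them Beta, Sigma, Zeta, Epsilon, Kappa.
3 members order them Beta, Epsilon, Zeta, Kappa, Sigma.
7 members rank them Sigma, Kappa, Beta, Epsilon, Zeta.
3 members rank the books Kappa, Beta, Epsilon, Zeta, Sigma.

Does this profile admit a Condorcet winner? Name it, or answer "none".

Pairwise majorities:
Sigma vs Epsilon: Sigma preferred on 3+2+7 = 12 ballots; Sigma wins 12–11.
Sigma vs Beta: 10 to 13, Beta.
Sigma vs Kappa: Sigma preferred on 3+2+7 = 12 ballots; Sigma wins 12–11.
Sigma vs Zeta: 3+2+2+7 = 14 for Sigma, 9 for Zeta — Sigma by 14–9.
Epsilon vs Beta: Epsilon preferred on 3 ballots; Beta wins 20–3.
Epsilon vs Kappa: 3+2+3 = 8 for Epsilon, 15 for Kappa — Kappa by 15–8.
Epsilon vs Zeta: Epsilon is ranked higher on 2+3+7+3 = 15 ballots, Zeta on 8. Epsilon wins 15–8.
Beta vs Kappa: Beta is ranked higher on 3+2+2+3 = 10 ballots, Kappa on 13. Kappa wins 13–10.
Beta vs Zeta: 20 to 3, Beta.
Kappa vs Zeta: 15 to 8, Kappa.
Each book drops at least one matchup (Sigma loses to Beta; Epsilon loses to Sigma; Beta loses to Kappa; Kappa loses to Sigma; Zeta loses to Sigma); the cycle Sigma beats Kappa beats Beta beats Sigma rules out a Condorcet winner.

none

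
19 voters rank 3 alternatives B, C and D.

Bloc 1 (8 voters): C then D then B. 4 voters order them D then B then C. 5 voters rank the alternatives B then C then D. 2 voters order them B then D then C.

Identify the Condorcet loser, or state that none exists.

none

Pairwise majorities:
B–C: B 11–8.
B–D: D 12–7.
C vs D: C wins 13–6.
Each alternative has at least one pairwise win (B beats C; C beats D; D beats B) — no Condorcet loser.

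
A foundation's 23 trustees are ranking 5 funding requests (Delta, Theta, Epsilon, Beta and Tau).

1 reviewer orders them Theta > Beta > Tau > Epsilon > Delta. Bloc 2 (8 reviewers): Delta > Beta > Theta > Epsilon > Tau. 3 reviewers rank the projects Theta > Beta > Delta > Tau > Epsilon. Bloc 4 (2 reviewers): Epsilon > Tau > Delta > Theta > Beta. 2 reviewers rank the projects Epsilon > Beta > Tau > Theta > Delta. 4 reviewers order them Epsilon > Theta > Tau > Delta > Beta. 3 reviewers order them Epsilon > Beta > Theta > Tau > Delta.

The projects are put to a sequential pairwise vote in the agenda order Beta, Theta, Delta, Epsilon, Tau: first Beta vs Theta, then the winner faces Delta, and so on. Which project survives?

Epsilon

Round 1: Beta vs Theta — 13–10, Beta advances.
Round 2: Beta vs Delta — 9–14, Delta advances.
Round 3: Delta vs Epsilon — 11–12, Epsilon advances.
Round 4: Epsilon vs Tau — 19–4, Epsilon advances.
Epsilon survives the agenda.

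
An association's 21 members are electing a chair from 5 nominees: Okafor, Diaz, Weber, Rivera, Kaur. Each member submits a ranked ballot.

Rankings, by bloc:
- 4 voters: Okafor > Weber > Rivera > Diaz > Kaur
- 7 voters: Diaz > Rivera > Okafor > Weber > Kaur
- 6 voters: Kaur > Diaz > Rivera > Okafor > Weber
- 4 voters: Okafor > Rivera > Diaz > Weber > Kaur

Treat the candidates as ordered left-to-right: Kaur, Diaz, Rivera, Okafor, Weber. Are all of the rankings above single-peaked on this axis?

yes

Axis positions: Kaur=1, Diaz=2, Rivera=3, Okafor=4, Weber=5.
Bloc 1 (peak Okafor at position 4): ranking walks positions 4-5-3-2-1, expanding outward from the peak — single-peaked.
Bloc 2 (peak Diaz at position 2): ranking walks positions 2-3-4-5-1, expanding outward from the peak — single-peaked.
Bloc 3 (peak Kaur at position 1): ranking walks positions 1-2-3-4-5, expanding outward from the peak — single-peaked.
Bloc 4 (peak Okafor at position 4): ranking walks positions 4-3-2-5-1, expanding outward from the peak — single-peaked.
Every ranking is single-peaked on this axis.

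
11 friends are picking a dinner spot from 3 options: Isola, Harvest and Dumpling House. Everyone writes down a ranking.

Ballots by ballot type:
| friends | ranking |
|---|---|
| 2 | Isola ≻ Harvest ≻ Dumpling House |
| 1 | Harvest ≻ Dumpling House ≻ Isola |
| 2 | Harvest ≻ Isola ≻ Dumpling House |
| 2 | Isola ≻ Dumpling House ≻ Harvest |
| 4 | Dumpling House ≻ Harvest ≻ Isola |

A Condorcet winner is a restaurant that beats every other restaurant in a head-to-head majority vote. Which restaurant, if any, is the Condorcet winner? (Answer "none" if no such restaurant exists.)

Check each pair by majority over 11 ballots:
Isola vs Harvest: Isola preferred on 2+2 = 4 ballots; Harvest wins 7–4.
Isola–Dumpling House: Isola 6–5.
Harvest vs Dumpling House: 5 to 6, Dumpling House.
Each restaurant drops at least one matchup (Isola loses to Harvest; Harvest loses to Dumpling House; Dumpling House loses to Isola); the cycle Isola → Dumpling House → Harvest → Isola rules out a Condorcet winner.

none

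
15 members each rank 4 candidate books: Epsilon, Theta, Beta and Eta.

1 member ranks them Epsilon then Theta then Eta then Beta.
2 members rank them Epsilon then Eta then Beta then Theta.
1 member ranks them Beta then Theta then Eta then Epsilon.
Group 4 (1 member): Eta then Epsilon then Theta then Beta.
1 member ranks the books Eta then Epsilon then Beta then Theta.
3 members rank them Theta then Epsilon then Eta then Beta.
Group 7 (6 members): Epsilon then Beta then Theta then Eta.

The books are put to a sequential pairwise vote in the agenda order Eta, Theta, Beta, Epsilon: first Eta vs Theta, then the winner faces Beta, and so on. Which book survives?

Round 1: Eta vs Theta — 4–11, Theta advances.
Round 2: Theta vs Beta — 5–10, Beta advances.
Round 3: Beta vs Epsilon — 1–14, Epsilon advances.
The agenda winner is Epsilon.

Epsilon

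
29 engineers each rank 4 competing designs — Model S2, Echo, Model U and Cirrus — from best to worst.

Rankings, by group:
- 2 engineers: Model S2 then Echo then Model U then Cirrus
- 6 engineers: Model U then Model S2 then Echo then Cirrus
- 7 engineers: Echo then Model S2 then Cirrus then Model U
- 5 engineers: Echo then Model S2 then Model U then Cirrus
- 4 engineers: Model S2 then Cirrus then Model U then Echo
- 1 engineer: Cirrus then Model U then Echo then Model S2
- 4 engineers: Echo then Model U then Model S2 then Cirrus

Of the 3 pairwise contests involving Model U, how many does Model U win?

1

Model U against each rival (29 engineers):
Model U vs Model S2: 6+1+4 = 11 for Model U, 18 for Model S2 — Model S2 by 18–11.
Model U vs Echo: Model U is ranked higher on 6+4+1 = 11 ballots, Echo on 18. Echo wins 18–11.
Model U–Cirrus: Model U 17–12.
Model U beats Cirrus; loses to Model S2, Echo — 1 pairwise win.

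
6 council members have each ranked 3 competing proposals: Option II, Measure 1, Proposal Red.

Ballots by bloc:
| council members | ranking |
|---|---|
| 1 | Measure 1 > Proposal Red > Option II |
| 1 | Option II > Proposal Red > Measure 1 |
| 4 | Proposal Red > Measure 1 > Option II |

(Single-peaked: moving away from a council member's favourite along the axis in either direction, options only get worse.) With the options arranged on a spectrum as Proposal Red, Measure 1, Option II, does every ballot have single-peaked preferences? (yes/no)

no

Axis positions: Proposal Red=1, Measure 1=2, Option II=3.
Bloc 1 (peak Measure 1 at position 2): ranking walks positions 2-1-3, expanding outward from the peak — single-peaked.
Bloc 2: ranking walks positions 3-1-2; Proposal Red is ranked above Measure 1 even though Measure 1 lies between Proposal Red and the peak Option II on the axis — preferences dip and rise again. Not single-peaked.
Bloc 3 (peak Proposal Red at position 1): ranking walks positions 1-2-3, expanding outward from the peak — single-peaked.
Bloc 2 violates single-peakedness, so the profile is not single-peaked on this axis.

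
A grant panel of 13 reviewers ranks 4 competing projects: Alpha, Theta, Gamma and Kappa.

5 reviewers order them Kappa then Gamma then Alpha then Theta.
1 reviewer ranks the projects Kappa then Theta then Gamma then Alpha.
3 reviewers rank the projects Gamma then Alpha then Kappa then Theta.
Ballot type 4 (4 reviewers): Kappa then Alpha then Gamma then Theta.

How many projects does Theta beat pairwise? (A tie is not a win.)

0

Theta against each rival (13 reviewers):
Theta vs Alpha: 1 for Theta, 12 for Alpha — Alpha by 12–1.
Theta vs Gamma: Gamma wins 12–1.
Theta vs Kappa: Theta preferred on 0 ballots; Kappa wins 13–0.
Theta beats no one; loses to Alpha, Gamma, Kappa — 0 pairwise wins.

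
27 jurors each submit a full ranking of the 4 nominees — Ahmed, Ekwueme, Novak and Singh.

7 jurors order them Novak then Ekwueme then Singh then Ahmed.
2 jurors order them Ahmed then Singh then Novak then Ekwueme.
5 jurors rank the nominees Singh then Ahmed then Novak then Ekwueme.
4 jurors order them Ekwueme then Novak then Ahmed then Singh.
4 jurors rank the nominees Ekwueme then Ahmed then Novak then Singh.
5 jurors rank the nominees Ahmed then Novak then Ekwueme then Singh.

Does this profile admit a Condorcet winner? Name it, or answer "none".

none

Pairwise majorities:
Ahmed vs Ekwueme: Ekwueme wins 15–12.
Ahmed vs Novak: 16 to 11, Ahmed.
Ahmed vs Singh: 15 to 12, Ahmed.
Ekwueme vs Novak: 4+4 = 8 for Ekwueme, 19 for Novak — Novak by 19–8.
Ekwueme–Singh: Ekwueme 20–7.
Novak vs Singh: 7+4+4+5 = 20 for Novak, 7 for Singh — Novak by 20–7.
Each nominee drops at least one matchup (Ahmed loses to Ekwueme; Ekwueme loses to Novak; Novak loses to Ahmed; Singh loses to Ahmed); the cycle Ahmed beats Novak beats Ekwueme beats Ahmed rules out a Condorcet winner.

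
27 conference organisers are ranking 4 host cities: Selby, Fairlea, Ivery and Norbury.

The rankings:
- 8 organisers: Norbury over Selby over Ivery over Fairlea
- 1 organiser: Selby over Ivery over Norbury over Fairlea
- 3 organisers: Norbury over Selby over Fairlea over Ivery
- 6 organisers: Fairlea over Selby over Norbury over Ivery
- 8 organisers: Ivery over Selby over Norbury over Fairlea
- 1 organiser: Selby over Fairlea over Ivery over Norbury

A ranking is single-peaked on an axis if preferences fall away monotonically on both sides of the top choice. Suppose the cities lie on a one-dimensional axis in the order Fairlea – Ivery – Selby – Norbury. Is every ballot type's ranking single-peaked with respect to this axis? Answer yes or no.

Axis positions: Fairlea=1, Ivery=2, Selby=3, Norbury=4.
Ballot type 1 (peak Norbury at position 4): ranking walks positions 4-3-2-1, expanding outward from the peak — single-peaked.
Ballot type 2 (peak Selby at position 3): ranking walks positions 3-2-4-1, expanding outward from the peak — single-peaked.
Ballot type 3: ranking walks positions 4-3-1-2; Fairlea is ranked above Ivery even though Ivery lies between Fairlea and the peak Norbury on the axis — preferences dip and rise again. Not single-peaked.
Ballot type 4: ranking walks positions 1-3-4-2; Selby is ranked above Ivery even though Ivery lies between Selby and the peak Fairlea on the axis — preferences dip and rise again. Not single-peaked.
Ballot type 5 (peak Ivery at position 2): ranking walks positions 2-3-4-1, expanding outward from the peak — single-peaked.
Ballot type 6: ranking walks positions 3-1-2-4; Fairlea is ranked above Ivery even though Ivery lies between Fairlea and the peak Selby on the axis — preferences dip and rise again. Not single-peaked.
Ballot type 3 violates single-peakedness, so the profile is not single-peaked on this axis.

no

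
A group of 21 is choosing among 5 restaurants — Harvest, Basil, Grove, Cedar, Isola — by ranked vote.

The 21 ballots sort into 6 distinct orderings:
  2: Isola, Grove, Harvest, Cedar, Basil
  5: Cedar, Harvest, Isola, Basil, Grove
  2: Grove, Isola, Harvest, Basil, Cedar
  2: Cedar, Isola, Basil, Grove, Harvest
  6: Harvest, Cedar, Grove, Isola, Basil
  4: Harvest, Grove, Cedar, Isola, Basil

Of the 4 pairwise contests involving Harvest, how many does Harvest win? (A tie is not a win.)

Harvest against each rival (21 friends):
Harvest vs Basil: Harvest, 19–2.
Harvest vs Grove: Harvest wins 15–6.
Harvest vs Cedar: 14 to 7, Harvest.
Harvest vs Isola: Harvest, 15–6.
Harvest beats Basil, Grove, Cedar, Isola — 4 pairwise wins.

4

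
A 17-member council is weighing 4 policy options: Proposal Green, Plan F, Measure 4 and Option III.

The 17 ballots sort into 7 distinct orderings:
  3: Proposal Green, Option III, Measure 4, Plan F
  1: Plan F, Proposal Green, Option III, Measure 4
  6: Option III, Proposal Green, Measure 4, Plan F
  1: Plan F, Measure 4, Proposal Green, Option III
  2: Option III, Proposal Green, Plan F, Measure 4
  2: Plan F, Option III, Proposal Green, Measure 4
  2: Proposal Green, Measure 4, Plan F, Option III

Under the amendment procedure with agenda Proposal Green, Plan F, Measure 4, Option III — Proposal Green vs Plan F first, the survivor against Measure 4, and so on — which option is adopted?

Option III

Round 1: Proposal Green vs Plan F — 13–4, Proposal Green advances.
Round 2: Proposal Green vs Measure 4 — 16–1, Proposal Green advances.
Round 3: Proposal Green vs Option III — 7–10, Option III advances.
The agenda winner is Option III.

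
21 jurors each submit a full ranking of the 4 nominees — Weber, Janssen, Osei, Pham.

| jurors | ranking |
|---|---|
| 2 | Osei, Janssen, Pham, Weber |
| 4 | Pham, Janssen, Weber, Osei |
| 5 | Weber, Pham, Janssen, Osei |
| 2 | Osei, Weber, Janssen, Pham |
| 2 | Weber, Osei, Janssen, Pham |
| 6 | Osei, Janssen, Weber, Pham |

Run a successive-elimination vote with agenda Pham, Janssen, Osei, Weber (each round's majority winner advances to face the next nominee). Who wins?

Round 1: Pham vs Janssen — 9–12, Janssen advances.
Round 2: Janssen vs Osei — 9–12, Osei advances.
Round 3: Osei vs Weber — 10–11, Weber advances.
The agenda winner is Weber.

Weber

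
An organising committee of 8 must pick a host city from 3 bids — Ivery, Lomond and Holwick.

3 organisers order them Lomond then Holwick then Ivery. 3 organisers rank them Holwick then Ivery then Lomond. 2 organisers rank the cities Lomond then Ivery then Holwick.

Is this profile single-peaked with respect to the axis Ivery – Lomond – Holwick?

no

Axis positions: Ivery=1, Lomond=2, Holwick=3.
Group 1 (peak Lomond at position 2): ranking walks positions 2-3-1, expanding outward from the peak — single-peaked.
Group 2: ranking walks positions 3-1-2; Ivery is ranked above Lomond even though Lomond lies between Ivery and the peak Holwick on the axis — preferences dip and rise again. Not single-peaked.
Group 3 (peak Lomond at position 2): ranking walks positions 2-1-3, expanding outward from the peak — single-peaked.
Group 2 violates single-peakedness, so the profile is not single-peaked on this axis.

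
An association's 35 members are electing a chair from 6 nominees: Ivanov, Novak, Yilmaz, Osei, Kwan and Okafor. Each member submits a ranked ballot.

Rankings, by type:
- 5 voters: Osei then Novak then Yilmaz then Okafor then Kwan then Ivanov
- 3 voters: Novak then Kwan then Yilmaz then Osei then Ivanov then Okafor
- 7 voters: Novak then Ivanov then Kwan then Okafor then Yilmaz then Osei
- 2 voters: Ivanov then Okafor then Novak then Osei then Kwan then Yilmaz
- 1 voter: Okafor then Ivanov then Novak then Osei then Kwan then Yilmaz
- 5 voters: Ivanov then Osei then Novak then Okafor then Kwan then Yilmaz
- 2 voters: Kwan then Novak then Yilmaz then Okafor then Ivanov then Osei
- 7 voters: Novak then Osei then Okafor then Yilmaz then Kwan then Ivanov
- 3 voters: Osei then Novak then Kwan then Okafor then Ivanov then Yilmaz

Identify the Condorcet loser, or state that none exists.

Yilmaz

Pairwise majorities:
Ivanov vs Novak: Ivanov is ranked higher on 2+1+5 = 8 ballots, Novak on 27. Novak wins 27–8.
Ivanov vs Yilmaz: Ivanov wins 18–17.
Ivanov vs Osei: 17 to 18, Osei.
Ivanov vs Kwan: Ivanov preferred on 7+2+1+5 = 15 ballots; Kwan wins 20–15.
Ivanov vs Okafor: Ivanov preferred on 3+7+2+5 = 17 ballots; Okafor wins 18–17.
Novak vs Yilmaz: Novak, 35–0.
Novak vs Osei: 3+7+2+1+2+7 = 22 for Novak, 13 for Osei — Novak by 22–13.
Novak vs Kwan: Novak wins 33–2.
Novak vs Okafor: Novak preferred on 32 ballots; Novak wins 32–3.
Yilmaz vs Osei: Osei wins 23–12.
Yilmaz vs Kwan: 12 to 23, Kwan.
Yilmaz vs Okafor: 5+3+2 = 10 for Yilmaz, 25 for Okafor — Okafor by 25–10.
Osei vs Kwan: 5+2+1+5+7+3 = 23 for Osei, 12 for Kwan — Osei by 23–12.
Osei–Okafor: Osei 23–12.
Kwan vs Okafor: Kwan is ranked higher on 3+7+2+3 = 15 ballots, Okafor on 20. Okafor wins 20–15.
Yilmaz loses to every other candidate — it is the Condorcet loser.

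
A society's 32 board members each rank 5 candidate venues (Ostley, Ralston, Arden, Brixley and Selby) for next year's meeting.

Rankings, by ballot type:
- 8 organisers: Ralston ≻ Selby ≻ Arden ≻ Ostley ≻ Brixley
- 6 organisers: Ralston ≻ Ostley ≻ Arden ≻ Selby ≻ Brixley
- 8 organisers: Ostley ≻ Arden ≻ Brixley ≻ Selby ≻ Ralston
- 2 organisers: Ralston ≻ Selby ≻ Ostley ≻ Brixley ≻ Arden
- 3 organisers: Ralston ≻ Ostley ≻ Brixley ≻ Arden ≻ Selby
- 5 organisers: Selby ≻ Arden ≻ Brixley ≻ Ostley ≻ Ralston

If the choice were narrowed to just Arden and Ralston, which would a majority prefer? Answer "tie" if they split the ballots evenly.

Ballots ranking Arden above Ralston: 8 + 5 = 13.
Ballots ranking Ralston above Arden: 32 − 13 = 19.
Ralston wins the head-to-head 19–13.

Ralston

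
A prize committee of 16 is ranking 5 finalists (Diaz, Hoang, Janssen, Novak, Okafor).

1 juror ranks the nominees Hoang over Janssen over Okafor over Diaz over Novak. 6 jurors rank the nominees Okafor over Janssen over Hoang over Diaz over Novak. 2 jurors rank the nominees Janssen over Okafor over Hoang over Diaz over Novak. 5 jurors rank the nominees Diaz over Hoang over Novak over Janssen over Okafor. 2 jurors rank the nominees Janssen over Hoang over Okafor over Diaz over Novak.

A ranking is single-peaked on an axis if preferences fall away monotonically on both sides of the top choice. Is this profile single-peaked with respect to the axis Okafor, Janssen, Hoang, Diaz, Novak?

yes

Axis positions: Okafor=1, Janssen=2, Hoang=3, Diaz=4, Novak=5.
Type 1 (peak Hoang at position 3): ranking walks positions 3-2-1-4-5, expanding outward from the peak — single-peaked.
Type 2 (peak Okafor at position 1): ranking walks positions 1-2-3-4-5, expanding outward from the peak — single-peaked.
Type 3 (peak Janssen at position 2): ranking walks positions 2-1-3-4-5, expanding outward from the peak — single-peaked.
Type 4 (peak Diaz at position 4): ranking walks positions 4-3-5-2-1, expanding outward from the peak — single-peaked.
Type 5 (peak Janssen at position 2): ranking walks positions 2-3-1-4-5, expanding outward from the peak — single-peaked.
Every ranking is single-peaked on this axis.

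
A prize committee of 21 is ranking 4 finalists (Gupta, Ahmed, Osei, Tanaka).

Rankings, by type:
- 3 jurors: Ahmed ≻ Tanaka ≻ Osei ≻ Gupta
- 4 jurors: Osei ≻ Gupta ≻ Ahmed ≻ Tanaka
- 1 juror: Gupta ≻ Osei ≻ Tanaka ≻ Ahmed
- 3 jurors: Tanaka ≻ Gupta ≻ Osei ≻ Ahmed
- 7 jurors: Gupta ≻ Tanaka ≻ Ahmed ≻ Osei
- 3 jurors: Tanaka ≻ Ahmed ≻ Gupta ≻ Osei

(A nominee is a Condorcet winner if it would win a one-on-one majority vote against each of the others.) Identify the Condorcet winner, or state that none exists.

Check each pair by majority over 21 ballots:
Gupta vs Ahmed: Gupta is ranked higher on 4+1+3+7 = 15 ballots, Ahmed on 6. Gupta wins 15–6.
Gupta vs Osei: 14 to 7, Gupta.
Gupta vs Tanaka: Gupta is ranked higher on 4+1+7 = 12 ballots, Tanaka on 9. Gupta wins 12–9.
Ahmed vs Osei: Ahmed is ranked higher on 3+7+3 = 13 ballots, Osei on 8. Ahmed wins 13–8.
Ahmed vs Tanaka: 3+4 = 7 for Ahmed, 14 for Tanaka — Tanaka by 14–7.
Osei vs Tanaka: Osei is ranked higher on 4+1 = 5 ballots, Tanaka on 16. Tanaka wins 16–5.
Only Gupta has no losses; Gupta is the Condorcet winner.

Gupta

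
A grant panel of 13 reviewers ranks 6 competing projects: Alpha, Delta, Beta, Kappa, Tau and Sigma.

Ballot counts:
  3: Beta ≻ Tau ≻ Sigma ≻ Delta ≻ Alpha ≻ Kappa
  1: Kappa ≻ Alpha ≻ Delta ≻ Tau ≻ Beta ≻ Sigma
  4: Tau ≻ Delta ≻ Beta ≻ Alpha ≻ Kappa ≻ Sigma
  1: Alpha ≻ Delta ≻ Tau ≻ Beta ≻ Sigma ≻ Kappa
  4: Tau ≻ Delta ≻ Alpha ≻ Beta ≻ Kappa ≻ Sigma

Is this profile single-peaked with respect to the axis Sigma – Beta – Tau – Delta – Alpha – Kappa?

Axis positions: Sigma=1, Beta=2, Tau=3, Delta=4, Alpha=5, Kappa=6.
Faction 1 (peak Beta at position 2): ranking walks positions 2-3-1-4-5-6, expanding outward from the peak — single-peaked.
Faction 2 (peak Kappa at position 6): ranking walks positions 6-5-4-3-2-1, expanding outward from the peak — single-peaked.
Faction 3 (peak Tau at position 3): ranking walks positions 3-4-2-5-6-1, expanding outward from the peak — single-peaked.
Faction 4 (peak Alpha at position 5): ranking walks positions 5-4-3-2-1-6, expanding outward from the peak — single-peaked.
Faction 5 (peak Tau at position 3): ranking walks positions 3-4-5-2-6-1, expanding outward from the peak — single-peaked.
Every ranking is single-peaked on this axis.

yes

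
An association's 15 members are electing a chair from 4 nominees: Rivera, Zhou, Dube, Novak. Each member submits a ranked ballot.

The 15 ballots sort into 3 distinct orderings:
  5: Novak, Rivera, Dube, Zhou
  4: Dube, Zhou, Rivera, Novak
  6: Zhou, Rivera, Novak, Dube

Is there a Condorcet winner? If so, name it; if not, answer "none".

none

Pairwise majorities:
Rivera vs Zhou: Zhou, 10–5.
Rivera–Dube: Rivera 11–4.
Rivera–Novak: Rivera 10–5.
Zhou vs Dube: 6 to 9, Dube.
Zhou vs Novak: Zhou wins 10–5.
Dube vs Novak: Novak, 11–4.
Every candidate loses at least once (Rivera loses to Zhou; Zhou loses to Dube; Dube loses to Rivera; Novak loses to Rivera). The majority relation contains the cycle Rivera → Dube → Zhou → Rivera, so there is no Condorcet winner.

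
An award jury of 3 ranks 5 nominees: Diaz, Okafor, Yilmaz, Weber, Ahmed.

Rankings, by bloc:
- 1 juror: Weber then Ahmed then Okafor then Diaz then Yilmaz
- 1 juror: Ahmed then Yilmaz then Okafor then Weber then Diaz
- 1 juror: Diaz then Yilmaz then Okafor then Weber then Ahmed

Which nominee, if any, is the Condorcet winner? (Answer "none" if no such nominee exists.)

Pairwise majorities:
Diaz–Okafor: Okafor 2–1.
Diaz–Yilmaz: Diaz 2–1.
Diaz vs Weber: Weber wins 2–1.
Diaz–Ahmed: Ahmed 2–1.
Okafor vs Yilmaz: Yilmaz, 2–1.
Okafor vs Weber: Okafor wins 2–1.
Okafor–Ahmed: Ahmed 2–1.
Yilmaz–Weber: Yilmaz 2–1.
Yilmaz–Ahmed: Ahmed 2–1.
Weber vs Ahmed: Weber wins 2–1.
Every nominee loses at least once (Diaz loses to Okafor; Okafor loses to Yilmaz; Yilmaz loses to Diaz; Weber loses to Okafor; Ahmed loses to Weber). The majority relation contains the cycle Diaz > Yilmaz > Okafor > Diaz, so there is no Condorcet winner.

none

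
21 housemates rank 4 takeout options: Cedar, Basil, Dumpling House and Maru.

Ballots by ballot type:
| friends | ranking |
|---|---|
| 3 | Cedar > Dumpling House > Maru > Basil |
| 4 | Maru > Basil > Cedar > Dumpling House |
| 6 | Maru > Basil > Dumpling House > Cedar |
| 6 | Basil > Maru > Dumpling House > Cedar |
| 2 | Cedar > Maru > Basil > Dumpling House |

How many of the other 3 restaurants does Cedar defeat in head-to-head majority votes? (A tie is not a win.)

0

Cedar against each rival (21 friends):
Cedar vs Basil: Basil wins 16–5.
Cedar vs Dumpling House: 9 to 12, Dumpling House.
Cedar vs Maru: Maru, 16–5.
Cedar beats no one; loses to Basil, Dumpling House, Maru — 0 pairwise wins.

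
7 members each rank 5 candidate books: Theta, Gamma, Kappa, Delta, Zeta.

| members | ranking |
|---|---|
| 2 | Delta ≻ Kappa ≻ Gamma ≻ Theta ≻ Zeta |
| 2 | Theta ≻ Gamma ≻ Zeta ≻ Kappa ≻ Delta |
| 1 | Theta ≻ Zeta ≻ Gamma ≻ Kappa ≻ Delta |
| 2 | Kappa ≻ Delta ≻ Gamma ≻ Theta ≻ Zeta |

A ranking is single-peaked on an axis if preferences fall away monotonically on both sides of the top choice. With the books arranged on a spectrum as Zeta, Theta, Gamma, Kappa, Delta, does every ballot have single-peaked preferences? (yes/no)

Axis positions: Zeta=1, Theta=2, Gamma=3, Kappa=4, Delta=5.
Bloc 1 (peak Delta at position 5): ranking walks positions 5-4-3-2-1, expanding outward from the peak — single-peaked.
Bloc 2 (peak Theta at position 2): ranking walks positions 2-3-1-4-5, expanding outward from the peak — single-peaked.
Bloc 3 (peak Theta at position 2): ranking walks positions 2-1-3-4-5, expanding outward from the peak — single-peaked.
Bloc 4 (peak Kappa at position 4): ranking walks positions 4-5-3-2-1, expanding outward from the peak — single-peaked.
Every ranking is single-peaked on this axis.

yes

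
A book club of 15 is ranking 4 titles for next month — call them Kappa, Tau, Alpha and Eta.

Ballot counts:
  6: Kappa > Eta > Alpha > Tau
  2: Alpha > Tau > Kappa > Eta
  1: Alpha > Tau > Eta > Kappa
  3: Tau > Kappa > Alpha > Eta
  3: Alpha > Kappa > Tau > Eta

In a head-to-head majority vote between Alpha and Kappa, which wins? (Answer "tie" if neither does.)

Ballots ranking Alpha above Kappa: 2 + 1 + 3 = 6.
Ballots ranking Kappa above Alpha: 15 − 6 = 9.
Kappa wins the head-to-head 9–6.

Kappa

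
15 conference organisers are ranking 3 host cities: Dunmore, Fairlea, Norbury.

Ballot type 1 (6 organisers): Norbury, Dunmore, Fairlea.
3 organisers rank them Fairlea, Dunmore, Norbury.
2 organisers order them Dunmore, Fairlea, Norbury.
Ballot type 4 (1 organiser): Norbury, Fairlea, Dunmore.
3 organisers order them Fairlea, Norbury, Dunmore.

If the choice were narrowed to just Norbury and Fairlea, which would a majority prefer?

Fairlea

Ballots ranking Norbury above Fairlea: 6 + 1 = 7.
Ballots ranking Fairlea above Norbury: 15 − 7 = 8.
Fairlea wins the head-to-head 8–7.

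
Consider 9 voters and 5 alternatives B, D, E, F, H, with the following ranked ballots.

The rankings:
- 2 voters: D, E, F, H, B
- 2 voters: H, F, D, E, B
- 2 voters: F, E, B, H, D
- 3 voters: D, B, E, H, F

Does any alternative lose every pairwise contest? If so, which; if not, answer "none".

none

Head-to-head results (9 voters):
B vs D: D, 7–2.
B vs E: 3 for B, 6 for E — E by 6–3.
B vs F: F, 6–3.
B vs H: 5 to 4, B.
D–E: D 7–2.
D vs F: D, 5–4.
D vs H: D wins 5–4.
E vs F: E, 5–4.
E vs H: E, 7–2.
F–H: H 5–4.
No alternative is winless: B beats H; D beats B; E beats B; F beats B; H beats F. There is no Condorcet loser.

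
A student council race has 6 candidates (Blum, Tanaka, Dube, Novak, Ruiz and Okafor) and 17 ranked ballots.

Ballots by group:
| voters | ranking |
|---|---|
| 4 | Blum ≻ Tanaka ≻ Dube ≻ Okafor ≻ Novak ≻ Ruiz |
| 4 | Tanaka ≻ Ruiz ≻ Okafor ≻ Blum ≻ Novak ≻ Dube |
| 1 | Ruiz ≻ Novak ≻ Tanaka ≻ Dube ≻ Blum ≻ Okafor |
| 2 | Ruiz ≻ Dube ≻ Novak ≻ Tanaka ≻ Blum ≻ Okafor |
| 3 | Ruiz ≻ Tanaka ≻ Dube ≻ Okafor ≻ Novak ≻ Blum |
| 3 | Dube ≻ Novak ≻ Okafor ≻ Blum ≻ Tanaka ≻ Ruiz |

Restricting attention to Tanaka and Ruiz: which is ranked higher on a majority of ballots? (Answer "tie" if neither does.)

Ballots ranking Tanaka above Ruiz: 4 + 4 + 3 = 11.
Ballots ranking Ruiz above Tanaka: 17 − 11 = 6.
Tanaka wins the head-to-head 11–6.

Tanaka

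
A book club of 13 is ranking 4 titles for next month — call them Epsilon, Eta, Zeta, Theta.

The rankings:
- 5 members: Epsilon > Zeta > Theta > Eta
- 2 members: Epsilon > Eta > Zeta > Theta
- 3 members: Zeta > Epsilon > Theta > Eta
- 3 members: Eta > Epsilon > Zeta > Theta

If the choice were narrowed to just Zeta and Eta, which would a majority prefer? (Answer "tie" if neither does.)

Zeta

Ballots ranking Zeta above Eta: 5 + 3 = 8.
Ballots ranking Eta above Zeta: 13 − 8 = 5.
Zeta wins the head-to-head 8–5.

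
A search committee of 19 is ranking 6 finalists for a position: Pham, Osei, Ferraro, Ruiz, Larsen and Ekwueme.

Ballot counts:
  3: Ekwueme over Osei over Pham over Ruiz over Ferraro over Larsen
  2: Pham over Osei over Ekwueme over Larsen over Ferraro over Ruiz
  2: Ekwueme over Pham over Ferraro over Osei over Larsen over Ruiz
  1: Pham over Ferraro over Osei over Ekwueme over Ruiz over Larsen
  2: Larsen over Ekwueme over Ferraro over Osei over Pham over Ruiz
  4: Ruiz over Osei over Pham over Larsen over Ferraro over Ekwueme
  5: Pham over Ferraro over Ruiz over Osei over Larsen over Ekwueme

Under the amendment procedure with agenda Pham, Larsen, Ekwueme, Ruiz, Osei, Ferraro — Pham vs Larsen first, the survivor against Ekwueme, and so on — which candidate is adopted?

Pham

Round 1: Pham vs Larsen — 17–2, Pham advances.
Round 2: Pham vs Ekwueme — 12–7, Pham advances.
Round 3: Pham vs Ruiz — 15–4, Pham advances.
Round 4: Pham vs Osei — 10–9, Pham advances.
Round 5: Pham vs Ferraro — 17–2, Pham advances.
Pham survives the agenda.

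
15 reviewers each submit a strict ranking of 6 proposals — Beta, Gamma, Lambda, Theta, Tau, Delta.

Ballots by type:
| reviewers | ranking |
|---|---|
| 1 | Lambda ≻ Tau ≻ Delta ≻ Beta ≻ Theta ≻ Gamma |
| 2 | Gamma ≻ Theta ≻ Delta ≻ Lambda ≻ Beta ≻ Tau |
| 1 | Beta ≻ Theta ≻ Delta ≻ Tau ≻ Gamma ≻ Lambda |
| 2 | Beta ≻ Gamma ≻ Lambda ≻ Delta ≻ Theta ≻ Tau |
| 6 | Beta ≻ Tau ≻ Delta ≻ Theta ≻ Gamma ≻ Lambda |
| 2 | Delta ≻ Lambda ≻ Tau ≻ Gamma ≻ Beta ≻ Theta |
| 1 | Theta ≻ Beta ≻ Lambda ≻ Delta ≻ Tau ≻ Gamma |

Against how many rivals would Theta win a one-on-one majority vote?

Theta against each rival (15 reviewers):
Theta–Beta: Beta 12–3.
Theta vs Gamma: Theta, 9–6.
Theta vs Lambda: 2+1+6+1 = 10 for Theta, 5 for Lambda — Theta by 10–5.
Theta vs Tau: Tau, 9–6.
Theta vs Delta: Theta preferred on 2+1+1 = 4 ballots; Delta wins 11–4.
Theta beats Gamma, Lambda; loses to Beta, Tau, Delta — 2 pairwise wins.

2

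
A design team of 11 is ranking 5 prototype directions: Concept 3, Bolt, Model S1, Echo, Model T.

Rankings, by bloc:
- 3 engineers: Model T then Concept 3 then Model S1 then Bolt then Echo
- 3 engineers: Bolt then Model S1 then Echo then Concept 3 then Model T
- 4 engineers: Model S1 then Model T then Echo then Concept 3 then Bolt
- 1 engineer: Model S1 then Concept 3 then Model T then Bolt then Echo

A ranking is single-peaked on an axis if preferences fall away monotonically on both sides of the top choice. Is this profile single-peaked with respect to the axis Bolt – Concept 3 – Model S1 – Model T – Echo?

no

Axis positions: Bolt=1, Concept 3=2, Model S1=3, Model T=4, Echo=5.
Bloc 1: ranking walks positions 4-2-3-1-5; Concept 3 is ranked above Model S1 even though Model S1 lies between Concept 3 and the peak Model T on the axis — preferences dip and rise again. Not single-peaked.
Bloc 2: ranking walks positions 1-3-5-2-4; Model S1 is ranked above Concept 3 even though Concept 3 lies between Model S1 and the peak Bolt on the axis — preferences dip and rise again. Not single-peaked.
Bloc 3 (peak Model S1 at position 3): ranking walks positions 3-4-5-2-1, expanding outward from the peak — single-peaked.
Bloc 4 (peak Model S1 at position 3): ranking walks positions 3-2-4-1-5, expanding outward from the peak — single-peaked.
Bloc 1 violates single-peakedness, so the profile is not single-peaked on this axis.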